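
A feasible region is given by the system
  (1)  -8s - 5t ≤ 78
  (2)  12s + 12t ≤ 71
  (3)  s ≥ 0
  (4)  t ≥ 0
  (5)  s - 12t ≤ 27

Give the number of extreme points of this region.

3

Pairwise boundary intersections that survive every other constraint:
  (0, 71/12)
  (71/12, 0)
  (0, 0)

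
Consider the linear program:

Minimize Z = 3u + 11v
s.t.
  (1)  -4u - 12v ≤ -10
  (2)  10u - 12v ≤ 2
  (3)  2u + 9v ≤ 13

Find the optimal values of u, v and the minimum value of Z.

Vertices and Z = 3u + 11v:
  (6/7, 23/42) → Z = 361/42
  (-11/2, 8/3) → Z = 77/6
  (29/19, 21/19) → Z = 318/19

At the optimal vertex, -4u - 12v = -10 and 10u - 12v = 2.
Solving simultaneously gives u = 6/7, v = 23/42.

u = 6/7, v = 23/42, minimum Z = 361/42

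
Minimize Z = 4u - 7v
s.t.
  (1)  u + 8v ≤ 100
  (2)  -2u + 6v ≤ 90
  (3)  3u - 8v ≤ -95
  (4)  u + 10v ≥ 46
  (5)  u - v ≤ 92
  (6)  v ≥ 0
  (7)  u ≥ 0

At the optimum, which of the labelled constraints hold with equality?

Extreme points and Z = 4u - 7v:
  (5/4, 395/32) → Z = -2605/32
  (0, 25/2) → Z = -175/2
  (0, 95/8) → Z = -665/8

The minimum is at (0, 25/2). Substituting into each constraint, equality holds for (1) and (7); the remaining constraints have slack.

(1) and (7)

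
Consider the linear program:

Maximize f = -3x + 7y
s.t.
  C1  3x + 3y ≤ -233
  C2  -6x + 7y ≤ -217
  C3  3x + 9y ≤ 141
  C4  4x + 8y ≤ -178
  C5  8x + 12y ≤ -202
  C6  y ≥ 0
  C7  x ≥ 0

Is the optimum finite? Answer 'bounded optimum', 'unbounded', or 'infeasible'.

infeasible

The boundaries 3x + 3y = -233 and x = 0 meet at (0, -233/3), but that point violates y ≥ 0. Every candidate vertex is excluded by some other constraint, so the feasible region is empty.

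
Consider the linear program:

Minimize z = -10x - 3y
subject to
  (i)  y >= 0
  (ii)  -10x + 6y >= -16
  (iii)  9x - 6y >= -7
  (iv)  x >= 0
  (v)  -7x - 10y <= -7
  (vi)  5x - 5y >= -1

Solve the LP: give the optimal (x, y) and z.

x = 43/10, y = 9/2, minimum z = -113/2

Corner points and z = -10x - 3y:
  (8/5, 0) → z = -16
  (1, 0) → z = -10
  (43/10, 9/2) → z = -113/2
  (5/17, 42/85) → z = -376/85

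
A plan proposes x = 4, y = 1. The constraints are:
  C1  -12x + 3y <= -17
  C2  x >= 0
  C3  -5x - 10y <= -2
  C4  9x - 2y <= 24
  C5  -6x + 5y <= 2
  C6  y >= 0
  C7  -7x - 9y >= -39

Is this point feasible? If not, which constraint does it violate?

not feasible — violates C4

Constraint C4: 9x - 2y = 34, which is not ≤ 24. All other constraints are satisfied.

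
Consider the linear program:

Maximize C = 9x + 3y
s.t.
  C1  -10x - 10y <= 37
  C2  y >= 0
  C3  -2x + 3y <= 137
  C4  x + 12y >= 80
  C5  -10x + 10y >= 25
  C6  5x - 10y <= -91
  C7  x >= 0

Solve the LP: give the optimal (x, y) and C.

x = 259/2, y = 132, maximum C = 3123/2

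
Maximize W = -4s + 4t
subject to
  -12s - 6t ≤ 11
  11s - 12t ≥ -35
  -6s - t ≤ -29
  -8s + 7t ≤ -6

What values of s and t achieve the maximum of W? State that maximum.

s = 317/19, t = 346/19, maximum W = 116/19

Vertices and W = -4s + 4t:
  (185/24, -69/4) → W = -599/6
  (317/19, 346/19) → W = 116/19
  (209/50, 98/25) → W = -26/25
The feasible region is unbounded (it extends along (1, -2), (12, 11)), but W strictly decreases along every unbounded feasible direction, so there is no improving ray and the maximum is attained at a vertex.

The binding constraints are 11s - 12t = -35 and -8s + 7t = -6.
Solving simultaneously gives s = 317/19, t = 346/19.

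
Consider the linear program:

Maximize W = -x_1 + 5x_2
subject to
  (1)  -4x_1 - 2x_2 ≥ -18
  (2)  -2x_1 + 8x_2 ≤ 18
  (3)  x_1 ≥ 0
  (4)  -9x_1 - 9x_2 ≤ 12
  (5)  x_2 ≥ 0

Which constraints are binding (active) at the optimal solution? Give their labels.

(1) and (2)

Vertices and W = -x_1 + 5x_2:
  (3, 3) → W = 12
  (9/2, 0) → W = -9/2
  (0, 9/4) → W = 45/4
  (0, 0) → W = 0

The maximum is at (3, 3). Substituting into each constraint, equality holds for (1) and (2); the remaining constraints have slack.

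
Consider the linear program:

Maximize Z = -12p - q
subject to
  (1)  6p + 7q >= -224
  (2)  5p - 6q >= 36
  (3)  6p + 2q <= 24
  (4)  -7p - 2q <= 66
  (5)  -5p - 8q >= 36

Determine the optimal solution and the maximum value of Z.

Extreme points and Z = -12p - q:
  (308/15, -248/5) → Z = -984/5
  (-14/37, -1172/37) → Z = 1340/37
  (-81/13, -291/26) → Z = 2235/26
  (36/35, -36/7) → Z = -36/5
  (132/19, -168/19) → Z = -1416/19

p = -81/13, q = -291/26, maximum Z = 2235/26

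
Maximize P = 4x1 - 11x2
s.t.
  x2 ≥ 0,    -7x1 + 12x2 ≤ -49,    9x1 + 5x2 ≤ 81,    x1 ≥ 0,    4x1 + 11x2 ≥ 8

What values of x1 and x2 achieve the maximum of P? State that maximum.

Feasible corners and P = 4x1 - 11x2:
  (7, 0) → P = 28
  (9, 0) → P = 36
  (1217/143, 126/143) → P = 3482/143

The binding constraints are x2 = 0 and 9x1 + 5x2 = 81.
Solving simultaneously gives x1 = 9, x2 = 0.

x1 = 9, x2 = 0, maximum P = 36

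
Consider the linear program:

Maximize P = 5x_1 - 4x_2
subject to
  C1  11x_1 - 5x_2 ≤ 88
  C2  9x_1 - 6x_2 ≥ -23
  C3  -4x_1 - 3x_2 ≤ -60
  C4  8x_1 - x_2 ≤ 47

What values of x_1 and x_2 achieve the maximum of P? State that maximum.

Feasible corners and P = 5x_1 - 4x_2:
  (97/17, 632/51) → P = -1073/51
  (305/39, 607/39) → P = -301/13
  (201/28, 73/7) → P = -163/28

x_1 = 201/28, x_2 = 73/7, maximum P = -163/28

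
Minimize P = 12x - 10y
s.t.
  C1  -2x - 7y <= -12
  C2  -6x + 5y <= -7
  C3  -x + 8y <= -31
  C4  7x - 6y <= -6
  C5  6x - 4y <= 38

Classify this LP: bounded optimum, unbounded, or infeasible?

infeasible

The boundaries 7x - 6y = -6 and 6x - 4y = 38 meet at (63/2, 151/4), but that point violates -6x + 5y ≤ -7. Every candidate vertex is excluded by some other constraint, so the feasible region is empty.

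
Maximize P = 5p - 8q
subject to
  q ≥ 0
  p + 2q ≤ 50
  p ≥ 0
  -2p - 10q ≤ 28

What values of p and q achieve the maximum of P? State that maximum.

Extreme points and P = 5p - 8q:
  (50, 0) → P = 250
  (0, 0) → P = 0
  (0, 25) → P = -200

p = 50, q = 0, maximum P = 250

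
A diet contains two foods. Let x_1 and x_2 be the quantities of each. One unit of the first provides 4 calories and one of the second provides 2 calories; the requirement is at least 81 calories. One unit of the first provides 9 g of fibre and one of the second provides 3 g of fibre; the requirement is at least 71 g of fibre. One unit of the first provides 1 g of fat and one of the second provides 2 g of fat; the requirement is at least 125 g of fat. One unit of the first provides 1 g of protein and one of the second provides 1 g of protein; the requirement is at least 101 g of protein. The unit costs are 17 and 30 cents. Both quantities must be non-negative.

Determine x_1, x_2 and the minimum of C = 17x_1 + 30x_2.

Corner points and C = 17x_1 + 30x_2:
  (0, 101) → C = 3030
  (125, 0) → C = 2125
  (77, 24) → C = 2029
The feasible region is unbounded (it extends along (0, 1), (1, 0)), but C strictly increases along every unbounded feasible direction, so there is no improving ray and the minimum is attained at a vertex.

The binding constraints are x_1 + 2x_2 = 125 and x_1 + x_2 = 101.
Solving simultaneously gives x_1 = 77, x_2 = 24.

x_1 = 77, x_2 = 24, minimum C = 2029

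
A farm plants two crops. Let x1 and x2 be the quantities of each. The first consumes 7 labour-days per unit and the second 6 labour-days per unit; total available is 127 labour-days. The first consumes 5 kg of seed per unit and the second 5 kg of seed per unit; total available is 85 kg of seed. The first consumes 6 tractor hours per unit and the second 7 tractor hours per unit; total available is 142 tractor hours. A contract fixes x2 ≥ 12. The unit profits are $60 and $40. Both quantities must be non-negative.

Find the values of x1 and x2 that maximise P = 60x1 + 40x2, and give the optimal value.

Vertices and P = 60x1 + 40x2:
  (0, 17) → P = 680
  (0, 12) → P = 480
  (5, 12) → P = 780

x1 = 5, x2 = 12, maximum P = 780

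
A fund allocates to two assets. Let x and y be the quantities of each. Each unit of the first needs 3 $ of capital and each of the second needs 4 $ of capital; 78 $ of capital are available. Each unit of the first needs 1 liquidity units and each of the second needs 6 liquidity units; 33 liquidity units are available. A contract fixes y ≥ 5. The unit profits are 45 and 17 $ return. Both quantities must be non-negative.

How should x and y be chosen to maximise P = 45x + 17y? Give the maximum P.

Feasible corners and P = 45x + 17y:
  (0, 11/2) → P = 187/2
  (0, 5) → P = 85
  (3, 5) → P = 220

x = 3, y = 5, maximum P = 220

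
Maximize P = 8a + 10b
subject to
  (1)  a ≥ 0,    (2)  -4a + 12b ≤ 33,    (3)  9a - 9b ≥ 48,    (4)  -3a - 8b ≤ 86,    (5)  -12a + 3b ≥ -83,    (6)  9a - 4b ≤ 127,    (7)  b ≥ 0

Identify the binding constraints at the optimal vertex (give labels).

Corner points and P = 8a + 10b:
  (67/9, 19/9) → P = 242/3
  (16/3, 0) → P = 128/3
  (83/12, 0) → P = 166/3

The maximum is at (67/9, 19/9). Substituting into each constraint, equality holds for (3) and (5); the remaining constraints have slack.

(3) and (5)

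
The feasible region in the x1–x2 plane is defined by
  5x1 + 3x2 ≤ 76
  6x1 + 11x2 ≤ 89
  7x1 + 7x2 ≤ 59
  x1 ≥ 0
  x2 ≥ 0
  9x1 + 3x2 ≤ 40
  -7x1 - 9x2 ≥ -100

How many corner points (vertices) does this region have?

5

Intersecting each pair of boundary lines and keeping only the points that satisfy every inequality leaves:
  (26/35, 269/35)
  (0, 89/11)
  (103/42, 251/42)
  (0, 0)
  (40/9, 0)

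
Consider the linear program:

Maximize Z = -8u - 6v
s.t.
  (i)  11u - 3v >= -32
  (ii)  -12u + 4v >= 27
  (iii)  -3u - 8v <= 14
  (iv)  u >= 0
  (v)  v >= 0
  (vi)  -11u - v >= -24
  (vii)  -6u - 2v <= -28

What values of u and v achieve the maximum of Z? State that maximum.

Vertices and Z = -8u - 6v:
  (10/11, 14) → Z = -1004/11
  (1/2, 25/2) → Z = -79
  (69/56, 585/56) → Z = -2031/28
  (29/24, 83/8) → Z = -863/12

The binding constraints are -12u + 4v = 27 and -6u - 2v = -28.
Solving simultaneously gives u = 29/24, v = 83/8.

u = 29/24, v = 83/8, maximum Z = -863/12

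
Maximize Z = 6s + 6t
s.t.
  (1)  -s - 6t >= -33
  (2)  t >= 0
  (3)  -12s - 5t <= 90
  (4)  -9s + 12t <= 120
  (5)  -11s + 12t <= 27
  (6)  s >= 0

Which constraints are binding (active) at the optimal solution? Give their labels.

Corner points and Z = 6s + 6t:
  (33, 0) → Z = 198
  (3, 5) → Z = 48
  (0, 0) → Z = 0
  (0, 9/4) → Z = 27/2

The maximum is at (33, 0). Substituting into each constraint, equality holds for (1) and (2); the remaining constraints have slack.

(1) and (2)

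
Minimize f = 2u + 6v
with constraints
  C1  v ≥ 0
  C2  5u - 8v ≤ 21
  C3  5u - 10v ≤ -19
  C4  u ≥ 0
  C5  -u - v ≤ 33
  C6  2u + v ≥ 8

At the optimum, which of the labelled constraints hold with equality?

C3 and C6

Feasible corners and f = 2u + 6v:
  (181/5, 20) → f = 962/5
  (61/25, 78/25) → f = 118/5
  (0, 8) → f = 48
The feasible region is unbounded (it extends along (0, 1), (8, 5)), but f strictly increases along every unbounded feasible direction, so there is no improving ray and the minimum is attained at a vertex.

The minimum is at (61/25, 78/25). Substituting into each constraint, equality holds for C3 and C6; the remaining constraints have slack.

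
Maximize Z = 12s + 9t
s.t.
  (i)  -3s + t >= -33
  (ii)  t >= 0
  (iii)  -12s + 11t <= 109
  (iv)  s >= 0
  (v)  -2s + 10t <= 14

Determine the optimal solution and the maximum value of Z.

s = 86/7, t = 27/7, maximum Z = 1275/7

Vertices and Z = 12s + 9t:
  (11, 0) → Z = 132
  (86/7, 27/7) → Z = 1275/7
  (0, 0) → Z = 0
  (0, 7/5) → Z = 63/5

The optimum lies where -3s + t = -33 and -2s + 10t = 14.
Solving simultaneously gives s = 86/7, t = 27/7.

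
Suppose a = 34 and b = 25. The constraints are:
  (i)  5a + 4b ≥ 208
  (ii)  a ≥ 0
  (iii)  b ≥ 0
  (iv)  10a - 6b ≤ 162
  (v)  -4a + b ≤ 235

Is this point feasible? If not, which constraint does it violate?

Constraint (iv): 10a - 6b = 190, which is not ≤ 162. All other constraints are satisfied.

not feasible — violates (iv)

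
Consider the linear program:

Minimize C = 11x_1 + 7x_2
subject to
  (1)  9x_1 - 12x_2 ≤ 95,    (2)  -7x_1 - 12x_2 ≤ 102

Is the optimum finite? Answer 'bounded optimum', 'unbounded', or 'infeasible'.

unbounded

From the feasible point (-7/16, -1583/192), moving in the direction (-12, 7) keeps every constraint satisfied while C decreases without bound.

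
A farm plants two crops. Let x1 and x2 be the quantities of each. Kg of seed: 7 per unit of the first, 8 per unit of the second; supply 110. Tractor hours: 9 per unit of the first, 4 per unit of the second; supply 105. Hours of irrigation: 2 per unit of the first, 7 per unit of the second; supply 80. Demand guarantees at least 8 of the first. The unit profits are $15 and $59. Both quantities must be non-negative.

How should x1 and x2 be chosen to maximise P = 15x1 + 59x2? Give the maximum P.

Extreme points and P = 15x1 + 59x2:
  (35/3, 0) → P = 175
  (8, 0) → P = 120
  (100/11, 255/44) → P = 21045/44
  (8, 27/4) → P = 2073/4

At the optimal vertex, 7x1 + 8x2 = 110 and x1 = 8.
Solving simultaneously gives x1 = 8, x2 = 27/4.

x1 = 8, x2 = 27/4, maximum P = 2073/4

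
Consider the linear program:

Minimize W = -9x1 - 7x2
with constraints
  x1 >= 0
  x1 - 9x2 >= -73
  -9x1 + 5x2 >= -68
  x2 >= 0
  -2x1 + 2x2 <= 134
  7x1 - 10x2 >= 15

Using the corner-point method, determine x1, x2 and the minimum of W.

x1 = 11, x2 = 31/5, minimum W = -712/5

Feasible corners and W = -9x1 - 7x2:
  (68/9, 0) → W = -68
  (11, 31/5) → W = -712/5
  (15/7, 0) → W = -135/7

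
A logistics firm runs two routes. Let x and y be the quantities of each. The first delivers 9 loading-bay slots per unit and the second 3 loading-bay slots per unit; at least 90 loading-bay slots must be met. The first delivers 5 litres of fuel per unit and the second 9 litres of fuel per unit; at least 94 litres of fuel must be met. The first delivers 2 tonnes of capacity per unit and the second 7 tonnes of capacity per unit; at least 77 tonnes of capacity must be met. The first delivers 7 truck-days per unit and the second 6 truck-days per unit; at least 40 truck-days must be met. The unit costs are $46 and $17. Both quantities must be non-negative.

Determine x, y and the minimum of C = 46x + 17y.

x = 7, y = 9, minimum C = 475

The feasible region is unbounded (it extends along (0, 1), (1, 0)), but C strictly increases along every unbounded feasible direction, so there is no improving ray and the minimum is attained at a vertex.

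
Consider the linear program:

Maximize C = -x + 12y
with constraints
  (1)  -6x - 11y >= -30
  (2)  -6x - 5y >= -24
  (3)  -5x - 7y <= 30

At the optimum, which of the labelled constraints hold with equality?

(1) and (3)

Corner points and C = -x + 12y:
  (19/6, 1) → C = 53/6
  (-540/13, 330/13) → C = 4500/13
  (318/17, -300/17) → C = -3918/17

The maximum is at (-540/13, 330/13). Substituting into each constraint, equality holds for (1) and (3); the remaining constraints have slack.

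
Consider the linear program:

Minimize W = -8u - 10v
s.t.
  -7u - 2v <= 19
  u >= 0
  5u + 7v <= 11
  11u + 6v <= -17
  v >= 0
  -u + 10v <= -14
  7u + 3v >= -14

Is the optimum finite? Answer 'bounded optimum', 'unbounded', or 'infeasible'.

infeasible

The boundaries u = 0 and 11u + 6v = -17 meet at (0, -17/6), but that point violates v ≥ 0. Every candidate vertex is excluded by some other constraint, so the feasible region is empty.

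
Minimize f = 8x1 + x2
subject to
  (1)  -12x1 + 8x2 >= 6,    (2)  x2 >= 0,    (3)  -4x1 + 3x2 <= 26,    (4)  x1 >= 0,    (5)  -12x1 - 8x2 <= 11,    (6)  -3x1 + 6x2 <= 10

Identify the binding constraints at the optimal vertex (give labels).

(1) and (4)

Feasible corners and f = 8x1 + x2:
  (0, 3/4) → f = 3/4
  (11/12, 17/8) → f = 227/24
  (0, 5/3) → f = 5/3

The minimum is at (0, 3/4). Substituting into each constraint, equality holds for (1) and (4); the remaining constraints have slack.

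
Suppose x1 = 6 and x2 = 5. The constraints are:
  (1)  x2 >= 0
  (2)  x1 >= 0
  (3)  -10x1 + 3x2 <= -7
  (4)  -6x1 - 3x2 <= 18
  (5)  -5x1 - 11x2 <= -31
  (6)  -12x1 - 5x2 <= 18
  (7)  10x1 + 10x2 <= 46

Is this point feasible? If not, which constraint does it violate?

Constraint (7): 10x1 + 10x2 = 110, which is not ≤ 46. All other constraints are satisfied.

not feasible — violates (7)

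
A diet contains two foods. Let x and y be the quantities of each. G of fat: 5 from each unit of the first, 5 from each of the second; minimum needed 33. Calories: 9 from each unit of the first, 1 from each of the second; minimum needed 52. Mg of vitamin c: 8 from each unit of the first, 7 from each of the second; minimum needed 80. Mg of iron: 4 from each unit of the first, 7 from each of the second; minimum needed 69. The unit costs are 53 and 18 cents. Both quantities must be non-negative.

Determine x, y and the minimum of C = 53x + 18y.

Corner points and C = 53x + 18y:
  (0, 52) → C = 936
  (69/4, 0) → C = 3657/4
  (5, 7) → C = 391
The feasible region is unbounded (it extends along (0, 1), (1, 0)), but C strictly increases along every unbounded feasible direction, so there is no improving ray and the minimum is attained at a vertex.

The optimum lies where 9x + y = 52 and 4x + 7y = 69.
Solving simultaneously gives x = 5, y = 7.

x = 5, y = 7, minimum C = 391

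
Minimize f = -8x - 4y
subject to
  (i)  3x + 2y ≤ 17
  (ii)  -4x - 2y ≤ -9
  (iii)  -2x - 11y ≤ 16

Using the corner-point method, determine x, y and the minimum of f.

x = 219/29, y = -82/29, minimum f = -1424/29

Corner points and f = -8x - 4y:
  (-8, 41/2) → f = -18
  (219/29, -82/29) → f = -1424/29
  (131/40, -41/20) → f = -18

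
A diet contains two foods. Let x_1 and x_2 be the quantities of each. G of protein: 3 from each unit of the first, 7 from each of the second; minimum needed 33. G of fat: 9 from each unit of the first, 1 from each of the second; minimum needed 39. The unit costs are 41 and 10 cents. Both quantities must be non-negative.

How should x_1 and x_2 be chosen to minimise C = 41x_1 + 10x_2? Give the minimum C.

x_1 = 4, x_2 = 3, minimum C = 194

Extreme points and C = 41x_1 + 10x_2:
  (0, 39) → C = 390
  (11, 0) → C = 451
  (4, 3) → C = 194
The feasible region is unbounded (it extends along (0, 1), (1, 0)), but C strictly increases along every unbounded feasible direction, so there is no improving ray and the minimum is attained at a vertex.

The binding constraints are 3x_1 + 7x_2 = 33 and 9x_1 + x_2 = 39.
Solving simultaneously gives x_1 = 4, x_2 = 3.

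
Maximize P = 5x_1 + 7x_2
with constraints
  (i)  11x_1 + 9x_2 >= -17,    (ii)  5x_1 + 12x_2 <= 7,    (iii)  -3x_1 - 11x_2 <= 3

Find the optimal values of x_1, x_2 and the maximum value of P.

Feasible corners and P = 5x_1 + 7x_2:
  (-89/29, 54/29) → P = -67/29
  (-80/47, 9/47) → P = -337/47
  (113/19, -36/19) → P = 313/19

x_1 = 113/19, x_2 = -36/19, maximum P = 313/19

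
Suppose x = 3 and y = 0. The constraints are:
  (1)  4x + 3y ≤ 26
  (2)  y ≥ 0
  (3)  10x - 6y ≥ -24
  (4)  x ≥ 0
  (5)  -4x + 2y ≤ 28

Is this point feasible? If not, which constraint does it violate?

feasible

(1): 12 ≤ 26 ✓
(2): 0 ≥ 0 ✓
(3): 30 ≥ -24 ✓
(4): 3 ≥ 0 ✓
(5): -12 ≤ 28 ✓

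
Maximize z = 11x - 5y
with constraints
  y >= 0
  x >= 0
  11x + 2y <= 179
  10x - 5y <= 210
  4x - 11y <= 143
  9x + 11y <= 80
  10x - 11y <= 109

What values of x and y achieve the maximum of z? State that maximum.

Extreme points and z = 11x - 5y:
  (0, 0) → z = 0
  (80/9, 0) → z = 880/9
  (0, 80/11) → z = -400/11

x = 80/9, y = 0, maximum z = 880/9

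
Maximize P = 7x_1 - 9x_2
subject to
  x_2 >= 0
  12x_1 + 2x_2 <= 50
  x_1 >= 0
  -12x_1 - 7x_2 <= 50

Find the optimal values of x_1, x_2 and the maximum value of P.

x_1 = 25/6, x_2 = 0, maximum P = 175/6

The optimum lies where x_2 = 0 and 12x_1 + 2x_2 = 50.
Solving simultaneously gives x_1 = 25/6, x_2 = 0.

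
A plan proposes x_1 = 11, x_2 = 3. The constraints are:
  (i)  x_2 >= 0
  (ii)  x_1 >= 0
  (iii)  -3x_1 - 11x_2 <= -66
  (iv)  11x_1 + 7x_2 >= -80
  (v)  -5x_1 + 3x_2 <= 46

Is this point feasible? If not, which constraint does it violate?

(i): 3 ≥ 0 ✓
(ii): 11 ≥ 0 ✓
(iii): -66 ≤ -66 ✓
(iv): 142 ≥ -80 ✓
(v): -46 ≤ 46 ✓

feasible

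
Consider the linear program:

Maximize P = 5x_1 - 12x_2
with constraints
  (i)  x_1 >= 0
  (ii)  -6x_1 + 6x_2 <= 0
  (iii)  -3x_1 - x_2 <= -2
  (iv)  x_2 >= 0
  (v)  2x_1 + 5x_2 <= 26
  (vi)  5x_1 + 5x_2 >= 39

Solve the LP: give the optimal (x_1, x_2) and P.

Feasible corners and P = 5x_1 - 12x_2:
  (13, 0) → P = 65
  (39/5, 0) → P = 39
  (13/3, 52/15) → P = -299/15

The binding constraints are x_2 = 0 and 2x_1 + 5x_2 = 26.
Solving simultaneously gives x_1 = 13, x_2 = 0.

x_1 = 13, x_2 = 0, maximum P = 65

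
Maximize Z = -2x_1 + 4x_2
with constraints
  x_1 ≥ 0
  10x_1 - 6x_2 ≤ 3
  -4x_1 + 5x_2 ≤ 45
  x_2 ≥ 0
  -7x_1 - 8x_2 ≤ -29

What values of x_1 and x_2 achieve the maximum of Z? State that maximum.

Extreme points and Z = -2x_1 + 4x_2:
  (0, 9) → Z = 36
  (0, 29/8) → Z = 29/2
  (285/26, 231/13) → Z = 639/13
  (99/61, 269/122) → Z = 340/61

At the optimal vertex, 10x_1 - 6x_2 = 3 and -4x_1 + 5x_2 = 45.
Solving simultaneously gives x_1 = 285/26, x_2 = 231/13.

x_1 = 285/26, x_2 = 231/13, maximum Z = 639/13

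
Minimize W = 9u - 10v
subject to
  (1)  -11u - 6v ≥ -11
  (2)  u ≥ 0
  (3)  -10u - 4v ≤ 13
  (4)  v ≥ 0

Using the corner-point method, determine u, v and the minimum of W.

u = 0, v = 11/6, minimum W = -55/3

Vertices and W = 9u - 10v:
  (0, 11/6) → W = -55/3
  (1, 0) → W = 9
  (0, 0) → W = 0

The optimum lies where -11u - 6v = -11 and u = 0.
Solving simultaneously gives u = 0, v = 11/6.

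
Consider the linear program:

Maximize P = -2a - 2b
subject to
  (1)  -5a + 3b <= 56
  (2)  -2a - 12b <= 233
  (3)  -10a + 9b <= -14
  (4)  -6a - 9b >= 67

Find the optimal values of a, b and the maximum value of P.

a = -643/46, b = -393/23, maximum P = 1429/23

Vertices and P = -2a - 2b:
  (-643/46, -393/23) → P = 1429/23
  (431/18, -632/27) → P = -29/27
  (-53/16, -377/72) → P = 1231/72

The optimum lies where -2a - 12b = 233 and -10a + 9b = -14.
Solving simultaneously gives a = -643/46, b = -393/23.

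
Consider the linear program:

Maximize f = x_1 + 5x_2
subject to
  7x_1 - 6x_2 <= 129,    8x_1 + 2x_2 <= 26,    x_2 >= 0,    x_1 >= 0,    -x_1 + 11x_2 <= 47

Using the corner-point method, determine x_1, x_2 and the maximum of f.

x_1 = 32/15, x_2 = 67/15, maximum f = 367/15

Extreme points and f = x_1 + 5x_2:
  (13/4, 0) → f = 13/4
  (32/15, 67/15) → f = 367/15
  (0, 0) → f = 0
  (0, 47/11) → f = 235/11

The optimum lies where 8x_1 + 2x_2 = 26 and -x_1 + 11x_2 = 47.
Solving simultaneously gives x_1 = 32/15, x_2 = 67/15.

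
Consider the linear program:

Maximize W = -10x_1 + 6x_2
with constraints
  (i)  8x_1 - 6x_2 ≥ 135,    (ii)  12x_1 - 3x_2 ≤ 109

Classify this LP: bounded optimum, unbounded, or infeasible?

unbounded

From the feasible point (83/16, -187/12), moving in the direction (-6, -8) keeps every constraint satisfied while W increases without bound.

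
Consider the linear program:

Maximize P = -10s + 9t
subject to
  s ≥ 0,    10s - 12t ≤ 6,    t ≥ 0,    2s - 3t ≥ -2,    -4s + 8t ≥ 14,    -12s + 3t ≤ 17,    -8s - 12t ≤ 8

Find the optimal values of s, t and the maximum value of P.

s = 13/2, t = 5, maximum P = -20

Vertices and P = -10s + 9t:
  (7, 16/3) → P = -22
  (27/4, 41/8) → P = -171/8
  (13/2, 5) → P = -20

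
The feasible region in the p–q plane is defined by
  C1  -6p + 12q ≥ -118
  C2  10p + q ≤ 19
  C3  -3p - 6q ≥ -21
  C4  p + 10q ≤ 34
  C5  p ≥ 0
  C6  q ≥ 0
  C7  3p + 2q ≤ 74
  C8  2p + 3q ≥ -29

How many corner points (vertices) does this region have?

The feasible vertices (each the meet of two boundaries and inside every other half-plane) are:
  (31/19, 51/19)
  (19/10, 0)
  (1/4, 27/8)
  (0, 17/5)
  (0, 0)

5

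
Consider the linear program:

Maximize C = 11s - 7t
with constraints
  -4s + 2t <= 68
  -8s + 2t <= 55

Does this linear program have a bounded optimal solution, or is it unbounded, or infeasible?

unbounded

From the feasible point (13/4, 81/2), moving in the direction (-2, -8) keeps every constraint satisfied while C increases without bound.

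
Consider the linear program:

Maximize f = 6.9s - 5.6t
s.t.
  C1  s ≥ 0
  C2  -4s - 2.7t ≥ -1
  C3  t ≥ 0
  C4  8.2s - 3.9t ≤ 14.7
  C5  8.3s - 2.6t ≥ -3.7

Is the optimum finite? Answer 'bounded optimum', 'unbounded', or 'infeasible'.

bounded optimum

Vertices and f = 6.9s - 5.6t:
  (0, 10/27) → f = -56/27
  (0, 0) → f = 0
  (0.25, 0) → f = 1.725
The feasible region has finitely many vertices and no improving ray; the maximum is 1.725 at (0.25, 0).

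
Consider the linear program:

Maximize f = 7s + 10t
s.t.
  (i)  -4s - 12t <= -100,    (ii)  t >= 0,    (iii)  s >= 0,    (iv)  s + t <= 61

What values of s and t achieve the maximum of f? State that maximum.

s = 0, t = 61, maximum f = 610

The binding constraints are s = 0 and s + t = 61.
Solving simultaneously gives s = 0, t = 61.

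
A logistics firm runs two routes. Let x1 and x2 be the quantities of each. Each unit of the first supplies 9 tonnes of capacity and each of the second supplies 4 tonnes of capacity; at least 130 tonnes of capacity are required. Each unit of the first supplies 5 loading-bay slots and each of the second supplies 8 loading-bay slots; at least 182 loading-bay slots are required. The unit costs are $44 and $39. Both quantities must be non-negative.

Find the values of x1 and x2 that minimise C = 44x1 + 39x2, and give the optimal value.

x1 = 6, x2 = 19, minimum C = 1005

Vertices and C = 44x1 + 39x2:
  (0, 65/2) → C = 2535/2
  (182/5, 0) → C = 8008/5
  (6, 19) → C = 1005
The feasible region is unbounded (it extends along (0, 1), (1, 0)), but C strictly increases along every unbounded feasible direction, so there is no improving ray and the minimum is attained at a vertex.

The optimum lies where 9x1 + 4x2 = 130 and 5x1 + 8x2 = 182.
Solving simultaneously gives x1 = 6, x2 = 19.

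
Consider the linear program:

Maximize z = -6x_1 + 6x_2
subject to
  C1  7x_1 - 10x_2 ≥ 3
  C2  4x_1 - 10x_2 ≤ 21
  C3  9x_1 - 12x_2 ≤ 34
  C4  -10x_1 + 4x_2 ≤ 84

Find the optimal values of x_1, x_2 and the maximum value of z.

x_1 = -6, x_2 = -9/2, maximum z = 9

Extreme points and z = -6x_1 + 6x_2:
  (-6, -9/2) → z = 9
  (152/3, 211/6) → z = -93
  (44/21, -53/42) → z = -141/7

At the optimal vertex, 7x_1 - 10x_2 = 3 and 4x_1 - 10x_2 = 21.
Solving simultaneously gives x_1 = -6, x_2 = -9/2.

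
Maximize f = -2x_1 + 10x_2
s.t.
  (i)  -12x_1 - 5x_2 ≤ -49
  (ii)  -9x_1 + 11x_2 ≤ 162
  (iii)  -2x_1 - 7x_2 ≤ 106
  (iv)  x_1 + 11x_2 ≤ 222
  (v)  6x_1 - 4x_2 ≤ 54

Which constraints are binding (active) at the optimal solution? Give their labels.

Vertices and f = -2x_1 + 10x_2:
  (-271/177, 795/59) → f = 24392/177
  (233/39, -59/13) → f = -172/3
  (6, 216/11) → f = 2028/11
  (741/35, 639/35) → f = 4908/35

The maximum is at (6, 216/11). Substituting into each constraint, equality holds for (ii) and (iv); the remaining constraints have slack.

(ii) and (iv)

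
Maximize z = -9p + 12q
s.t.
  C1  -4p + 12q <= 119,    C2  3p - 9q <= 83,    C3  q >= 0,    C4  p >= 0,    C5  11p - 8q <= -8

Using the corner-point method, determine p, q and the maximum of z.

Vertices and z = -9p + 12q:
  (0, 119/12) → z = 119
  (214/25, 1277/100) → z = 381/5
  (0, 1) → z = 12

At the optimal vertex, -4p + 12q = 119 and p = 0.
Solving simultaneously gives p = 0, q = 119/12.

p = 0, q = 119/12, maximum z = 119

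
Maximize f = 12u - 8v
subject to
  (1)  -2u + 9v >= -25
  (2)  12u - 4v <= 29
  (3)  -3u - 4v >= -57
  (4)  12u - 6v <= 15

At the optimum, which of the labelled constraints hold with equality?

Extreme points and f = 12u - 8v:
  (-5/32, -45/16) → f = 165/8
  (86/15, 199/20) → f = -54/5
  (19/4, 7) → f = 1
The feasible region is unbounded (it extends along (-9, -2), (-4, 3)), but f strictly decreases along every unbounded feasible direction, so there is no improving ray and the maximum is attained at a vertex.

The maximum is at (-5/32, -45/16). Substituting into each constraint, equality holds for (1) and (4); the remaining constraints have slack.

(1) and (4)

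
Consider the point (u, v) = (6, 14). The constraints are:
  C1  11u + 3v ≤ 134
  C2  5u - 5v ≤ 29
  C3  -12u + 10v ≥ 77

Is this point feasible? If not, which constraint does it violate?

not feasible — violates C3

Constraint C3: -12u + 10v = 68, which is not ≥ 77. All other constraints are satisfied.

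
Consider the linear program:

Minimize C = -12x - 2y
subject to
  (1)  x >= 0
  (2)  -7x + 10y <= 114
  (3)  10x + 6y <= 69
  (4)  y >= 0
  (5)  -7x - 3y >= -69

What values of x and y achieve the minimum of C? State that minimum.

x = 69/10, y = 0, minimum C = -414/5

Feasible corners and C = -12x - 2y:
  (0, 57/5) → C = -114/5
  (0, 0) → C = 0
  (3/71, 1623/142) → C = -1659/71
  (69/10, 0) → C = -414/5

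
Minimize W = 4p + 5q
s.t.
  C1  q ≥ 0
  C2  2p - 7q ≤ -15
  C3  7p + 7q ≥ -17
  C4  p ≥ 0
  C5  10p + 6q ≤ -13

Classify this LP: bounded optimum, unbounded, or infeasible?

infeasible

The boundaries 2p - 7q = -15 and 7p + 7q = -17 meet at (-32/9, 71/63), but that point violates p ≥ 0. Every candidate vertex is excluded by some other constraint, so the feasible region is empty.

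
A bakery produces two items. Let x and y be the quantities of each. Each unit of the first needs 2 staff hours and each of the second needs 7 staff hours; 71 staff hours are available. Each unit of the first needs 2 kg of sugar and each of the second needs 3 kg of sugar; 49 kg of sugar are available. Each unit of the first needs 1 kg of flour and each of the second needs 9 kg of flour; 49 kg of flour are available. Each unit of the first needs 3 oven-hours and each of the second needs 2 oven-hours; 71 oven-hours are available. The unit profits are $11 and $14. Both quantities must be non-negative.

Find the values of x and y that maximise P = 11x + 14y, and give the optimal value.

Feasible corners and P = 11x + 14y:
  (0, 0) → P = 0
  (0, 49/9) → P = 686/9
  (71/3, 0) → P = 781/3
  (98/5, 49/15) → P = 784/3
  (23, 1) → P = 267

The optimum lies where 2x + 3y = 49 and 3x + 2y = 71.
Solving simultaneously gives x = 23, y = 1.

x = 23, y = 1, maximum P = 267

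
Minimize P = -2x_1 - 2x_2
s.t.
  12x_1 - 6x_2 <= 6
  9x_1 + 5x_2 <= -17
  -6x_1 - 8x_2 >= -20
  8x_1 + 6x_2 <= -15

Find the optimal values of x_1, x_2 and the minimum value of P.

x_1 = -60/7, x_2 = 125/14, minimum P = -5/7

Corner points and P = -2x_1 - 2x_2:
  (-12/19, -43/19) → P = 110/19
  (-27/14, 1/14) → P = 26/7
  (-60/7, 125/14) → P = -5/7
The feasible region is unbounded (it extends along (-4, 3), (-1, -2)), but P strictly increases along every unbounded feasible direction, so there is no improving ray and the minimum is attained at a vertex.

The optimum lies where -6x_1 - 8x_2 = -20 and 8x_1 + 6x_2 = -15.
Solving simultaneously gives x_1 = -60/7, x_2 = 125/14.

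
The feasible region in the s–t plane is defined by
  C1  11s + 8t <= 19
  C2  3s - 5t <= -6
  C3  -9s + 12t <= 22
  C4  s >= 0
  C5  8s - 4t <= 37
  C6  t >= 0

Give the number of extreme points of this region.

4

The feasible vertices (each the meet of two boundaries and inside every other half-plane) are:
  (47/79, 123/79)
  (13/51, 413/204)
  (0, 6/5)
  (0, 11/6)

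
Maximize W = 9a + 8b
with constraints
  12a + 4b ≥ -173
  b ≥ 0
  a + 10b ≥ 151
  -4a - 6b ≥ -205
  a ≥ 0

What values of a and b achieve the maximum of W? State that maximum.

a = 572/17, b = 399/34, maximum W = 6744/17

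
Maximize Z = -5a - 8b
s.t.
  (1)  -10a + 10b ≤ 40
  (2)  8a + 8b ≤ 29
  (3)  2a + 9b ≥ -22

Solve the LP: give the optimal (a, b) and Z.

Extreme points and Z = -5a - 8b:
  (-3/16, 61/16) → Z = -473/16
  (-58/11, -14/11) → Z = 402/11
  (437/56, -117/28) → Z = -313/56

The optimum lies where -10a + 10b = 40 and 2a + 9b = -22.
Solving simultaneously gives a = -58/11, b = -14/11.

a = -58/11, b = -14/11, maximum Z = 402/11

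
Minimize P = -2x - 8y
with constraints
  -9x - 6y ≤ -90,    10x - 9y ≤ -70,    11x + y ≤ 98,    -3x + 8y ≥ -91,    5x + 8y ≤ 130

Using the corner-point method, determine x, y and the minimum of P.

Vertices and P = -2x - 8y:
  (130/47, 510/47) → P = -4340/47
  (-10/7, 120/7) → P = -940/7
  (122/25, 66/5) → P = -2884/25

x = -10/7, y = 120/7, minimum P = -940/7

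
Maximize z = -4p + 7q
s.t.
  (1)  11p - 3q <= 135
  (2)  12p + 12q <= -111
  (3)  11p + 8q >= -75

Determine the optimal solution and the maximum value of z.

Extreme points and z = -4p + 7q:
  (429/56, -947/56) → z = -8345/56
  (855/121, -210/11) → z = -19590/121
  (-1/3, -107/12) → z = -733/12

At the optimal vertex, 12p + 12q = -111 and 11p + 8q = -75.
Solving simultaneously gives p = -1/3, q = -107/12.

p = -1/3, q = -107/12, maximum z = -733/12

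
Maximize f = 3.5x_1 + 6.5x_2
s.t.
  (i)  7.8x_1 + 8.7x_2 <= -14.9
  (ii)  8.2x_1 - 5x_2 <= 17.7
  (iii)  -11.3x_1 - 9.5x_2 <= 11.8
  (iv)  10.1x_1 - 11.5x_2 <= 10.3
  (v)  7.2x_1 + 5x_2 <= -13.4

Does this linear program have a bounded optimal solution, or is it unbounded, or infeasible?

infeasible

The boundaries 7.8x_1 + 8.7x_2 = -14.9 and 7.2x_1 + 5x_2 = -13.4 meet at (-1052/591, -23/197), but that point violates -11.3x_1 - 9.5x_2 ≤ 11.8. Every candidate vertex is excluded by some other constraint, so the feasible region is empty.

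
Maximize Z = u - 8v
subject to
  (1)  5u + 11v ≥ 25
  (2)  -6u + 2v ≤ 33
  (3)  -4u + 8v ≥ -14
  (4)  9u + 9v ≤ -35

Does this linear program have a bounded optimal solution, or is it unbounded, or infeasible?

The boundaries 5u + 11v = 25 and -6u + 2v = 33 meet at (-313/76, 315/76), but that point violates 9u + 9v ≤ -35. Every candidate vertex is excluded by some other constraint, so the feasible region is empty.

infeasible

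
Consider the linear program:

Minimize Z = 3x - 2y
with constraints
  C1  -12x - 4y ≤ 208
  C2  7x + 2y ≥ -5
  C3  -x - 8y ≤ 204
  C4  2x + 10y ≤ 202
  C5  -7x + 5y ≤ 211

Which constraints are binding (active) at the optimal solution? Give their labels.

C2 and C4

Extreme points and Z = 3x - 2y:
  (184/27, -1423/54) → Z = 1975/27
  (-227/33, 712/33) → Z = -2105/33
  (1828/3, -305/3) → Z = 6094/3

The minimum is at (-227/33, 712/33). Substituting into each constraint, equality holds for C2 and C4; the remaining constraints have slack.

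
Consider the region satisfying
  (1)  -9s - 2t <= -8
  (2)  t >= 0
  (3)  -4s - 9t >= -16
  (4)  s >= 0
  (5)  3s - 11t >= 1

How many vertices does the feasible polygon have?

Pairwise boundary intersections that survive every other constraint:
  (8/9, 0)
  (6/7, 1/7)
  (4, 0)
  (185/71, 44/71)

4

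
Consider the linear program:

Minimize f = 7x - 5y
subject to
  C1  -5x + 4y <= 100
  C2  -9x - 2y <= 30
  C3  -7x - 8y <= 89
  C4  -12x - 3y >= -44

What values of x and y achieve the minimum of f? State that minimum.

x = -160/23, y = 375/23, minimum f = -2995/23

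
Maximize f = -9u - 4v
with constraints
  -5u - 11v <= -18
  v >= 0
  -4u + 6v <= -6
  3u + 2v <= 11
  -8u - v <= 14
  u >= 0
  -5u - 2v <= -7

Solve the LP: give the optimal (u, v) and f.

u = 87/37, v = 21/37, maximum f = -867/37

Extreme points and f = -9u - 4v:
  (18/5, 0) → f = -162/5
  (87/37, 21/37) → f = -867/37
  (11/3, 0) → f = -33
  (3, 1) → f = -31

The optimum lies where -5u - 11v = -18 and -4u + 6v = -6.
Solving simultaneously gives u = 87/37, v = 21/37.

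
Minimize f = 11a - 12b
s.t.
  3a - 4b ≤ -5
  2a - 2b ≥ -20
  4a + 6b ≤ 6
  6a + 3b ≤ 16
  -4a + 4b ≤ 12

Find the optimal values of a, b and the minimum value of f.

a = -6/5, b = 9/5, minimum f = -174/5

Feasible corners and f = 11a - 12b:
  (-3/17, 19/17) → f = -261/17
  (-7, -4) → f = -29
  (-6/5, 9/5) → f = -174/5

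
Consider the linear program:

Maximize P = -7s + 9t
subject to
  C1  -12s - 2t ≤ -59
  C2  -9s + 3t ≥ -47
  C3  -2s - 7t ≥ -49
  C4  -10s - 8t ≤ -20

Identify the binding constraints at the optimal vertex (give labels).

C1 and C3

Corner points and P = -7s + 9t:
  (271/54, -11/18) → P = -1097/27
  (63/16, 47/8) → P = 405/16
  (476/69, 347/69) → P = -209/69

The maximum is at (63/16, 47/8). Substituting into each constraint, equality holds for C1 and C3; the remaining constraints have slack.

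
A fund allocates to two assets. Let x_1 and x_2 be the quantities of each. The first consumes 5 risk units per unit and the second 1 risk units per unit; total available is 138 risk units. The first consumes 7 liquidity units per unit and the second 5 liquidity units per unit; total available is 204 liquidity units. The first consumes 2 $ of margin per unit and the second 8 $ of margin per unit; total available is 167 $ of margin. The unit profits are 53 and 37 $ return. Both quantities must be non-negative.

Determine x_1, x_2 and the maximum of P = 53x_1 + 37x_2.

The optimum lies where 5x_1 + x_2 = 138 and 7x_1 + 5x_2 = 204.
Solving simultaneously gives x_1 = 27, x_2 = 3.

x_1 = 27, x_2 = 3, maximum P = 1542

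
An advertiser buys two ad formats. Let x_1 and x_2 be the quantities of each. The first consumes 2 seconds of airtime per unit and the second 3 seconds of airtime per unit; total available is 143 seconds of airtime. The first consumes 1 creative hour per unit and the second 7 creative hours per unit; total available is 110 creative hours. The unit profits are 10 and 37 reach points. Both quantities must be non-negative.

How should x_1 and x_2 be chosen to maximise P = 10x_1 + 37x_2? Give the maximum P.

Feasible corners and P = 10x_1 + 37x_2:
  (0, 0) → P = 0
  (0, 110/7) → P = 4070/7
  (143/2, 0) → P = 715
  (61, 7) → P = 869

The optimum lies where 2x_1 + 3x_2 = 143 and x_1 + 7x_2 = 110.
Solving simultaneously gives x_1 = 61, x_2 = 7.

x_1 = 61, x_2 = 7, maximum P = 869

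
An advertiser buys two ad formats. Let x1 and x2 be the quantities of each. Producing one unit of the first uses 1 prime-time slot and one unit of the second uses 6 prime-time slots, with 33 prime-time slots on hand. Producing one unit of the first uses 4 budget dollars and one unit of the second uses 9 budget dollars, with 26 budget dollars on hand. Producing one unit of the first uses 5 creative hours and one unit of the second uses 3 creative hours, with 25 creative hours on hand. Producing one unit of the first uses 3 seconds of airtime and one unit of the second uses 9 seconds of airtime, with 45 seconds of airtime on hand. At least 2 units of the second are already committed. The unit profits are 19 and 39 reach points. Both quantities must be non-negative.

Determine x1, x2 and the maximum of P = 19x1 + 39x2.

Corner points and P = 19x1 + 39x2:
  (0, 26/9) → P = 338/3
  (0, 2) → P = 78
  (2, 2) → P = 116

The optimum lies where 4x1 + 9x2 = 26 and x2 = 2.
Solving simultaneously gives x1 = 2, x2 = 2.

x1 = 2, x2 = 2, maximum P = 116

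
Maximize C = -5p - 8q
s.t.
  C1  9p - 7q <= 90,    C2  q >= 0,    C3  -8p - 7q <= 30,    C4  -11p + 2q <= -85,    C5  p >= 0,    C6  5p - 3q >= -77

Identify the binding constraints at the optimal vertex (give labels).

C2 and C4

Corner points and C = -5p - 8q:
  (10, 0) → C = -50
  (85/11, 0) → C = -425/11
  (409/23, 1272/23) → C = -12221/23
The feasible region is unbounded (it extends along (7, 9), (3, 5)), but C strictly decreases along every unbounded feasible direction, so there is no improving ray and the maximum is attained at a vertex.

The maximum is at (85/11, 0). Substituting into each constraint, equality holds for C2 and C4; the remaining constraints have slack.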